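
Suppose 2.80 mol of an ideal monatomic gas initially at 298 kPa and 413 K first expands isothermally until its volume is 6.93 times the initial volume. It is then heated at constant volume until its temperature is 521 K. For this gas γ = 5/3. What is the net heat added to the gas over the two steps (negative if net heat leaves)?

22400 J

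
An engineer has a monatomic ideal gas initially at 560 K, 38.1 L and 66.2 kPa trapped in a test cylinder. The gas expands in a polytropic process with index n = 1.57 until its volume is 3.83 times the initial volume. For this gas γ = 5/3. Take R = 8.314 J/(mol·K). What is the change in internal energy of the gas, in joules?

n = P₁V₁/(RT₁) = 66.2×38.1/(8.314×560) = 0.542 mol.
Polytropic n=1.57: T₂ = T₁(V₁/V₂)^(n−1) = 560×(0.261)^0.57 = 260 K; P₂ = P₁(V₁/V₂)^n = 8.04 kPa.
For an ideal gas ΔU = nCvΔT with Cv = (3/2)R = 12.5 J/(mol·K).
ΔU = 0.542×12.5×(260−560) = -2020 J.

-2020 J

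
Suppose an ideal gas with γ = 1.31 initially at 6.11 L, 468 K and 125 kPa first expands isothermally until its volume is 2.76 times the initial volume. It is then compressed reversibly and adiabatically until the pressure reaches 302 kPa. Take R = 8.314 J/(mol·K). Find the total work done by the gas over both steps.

n = P₁V₁/(RT₁) = 125×6.11/(8.314×468) = 0.196 mol.
Step 1 — Isothermal: T stays 468 K; PV = const ⇒ V₂ = 16.9 L, P₂ = 45.3 kPa.
ΔU = 0 (ideal gas, T constant).
W = nRT ln(V₂/V₁) = 0.196×8.314×468×ln(2.76) = 775 J.
Q = ΔU + W = 775 J.
State after step 1: P = 45.3 kPa, V = 16.9 L, T = 468 K.
Step 2 — Adiabatic: T₂/T₁ = (P₂/P₁)^((γ−1)/γ) ⇒ T₂ = 468×(6.67)^0.237 = 733 K; V₂ = 3.96 L.
ΔU = nCvΔT = 0.196×26.8×(733−468) = 1400 J.
Q = 0 for an adiabatic process, so W = −ΔU = -1400 J.
Net over both steps: W = -621 J, Q = 775 J, ΔU = 1400 J.

-621 J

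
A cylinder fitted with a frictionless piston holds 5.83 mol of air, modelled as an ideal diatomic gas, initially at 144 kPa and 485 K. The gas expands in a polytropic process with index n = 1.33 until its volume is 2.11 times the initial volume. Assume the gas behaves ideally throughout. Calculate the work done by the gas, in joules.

15600 J

V₁ = nRT₁/P₁ = 5.83×8.314×485/144 = 163 L.
Polytropic n=1.33: T₂ = T₁(V₁/V₂)^(n−1) = 485×(0.474)^0.33 = 379 K; P₂ = P₁(V₁/V₂)^n = 53.3 kPa.
W = (P₁V₁−P₂V₂)/(n−1) = (144×163−53.3×344)/0.33 = 15600 J.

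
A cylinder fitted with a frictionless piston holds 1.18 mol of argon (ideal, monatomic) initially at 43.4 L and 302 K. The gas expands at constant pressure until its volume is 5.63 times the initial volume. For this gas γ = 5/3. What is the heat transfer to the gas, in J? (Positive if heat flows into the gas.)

P₁ = nRT₁/V₁ = 1.18×8.314×302/43.4 = 68.3 kPa.
Isobaric: P stays 68.3 kPa; V/T = const ⇒ T₂ = 1700 K, V₂ = 244 L.
W = PΔV = 68.3×(244−43.4) kPa·L = 13700 J.
ΔU = nCvΔT = 1.18×12.5×(1700−302) = 20600 J.
Q = ΔU + W = nCpΔT = 34300 J.

34300 J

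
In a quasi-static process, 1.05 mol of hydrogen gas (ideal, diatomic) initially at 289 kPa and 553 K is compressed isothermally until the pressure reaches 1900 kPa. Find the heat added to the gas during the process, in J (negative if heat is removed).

V₁ = nRT₁/P₁ = 1.05×8.314×553/289 = 16.7 L.
Isothermal: T stays 553 K; PV = const ⇒ V₂ = 2.54 L, P₂ = 1900 kPa.
ΔU = 0 (ideal gas, T constant).
W = nRT ln(V₂/V₁) = 1.05×8.314×553×ln(0.152) = -9090 J.
Q = ΔU + W = -9090 J.

-9090 J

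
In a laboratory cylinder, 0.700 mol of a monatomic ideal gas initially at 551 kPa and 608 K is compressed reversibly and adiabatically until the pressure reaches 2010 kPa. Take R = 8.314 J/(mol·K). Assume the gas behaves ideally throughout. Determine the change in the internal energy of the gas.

V₁ = nRT₁/P₁ = 0.700×8.314×608/551 = 6.42 L.
Adiabatic: T₂/T₁ = (P₂/P₁)^((γ−1)/γ) ⇒ T₂ = 608×(3.65)^0.400 = 1020 K; V₂ = 2.95 L.
For an ideal gas ΔU = nCvΔT with Cv = (3/2)R = 12.5 J/(mol·K).
ΔU = 0.700×12.5×(1020−608) = 3600 J.

3600 J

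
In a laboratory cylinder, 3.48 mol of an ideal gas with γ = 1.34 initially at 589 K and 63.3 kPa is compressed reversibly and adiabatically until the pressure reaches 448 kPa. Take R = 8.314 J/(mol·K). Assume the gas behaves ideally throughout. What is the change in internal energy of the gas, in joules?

V₁ = nRT₁/P₁ = 3.48×8.314×589/63.3 = 269 L.
Adiabatic: T₂/T₁ = (P₂/P₁)^((γ−1)/γ) ⇒ T₂ = 589×(7.08)^0.254 = 968 K; V₂ = 62.5 L.
For an ideal gas ΔU = nCvΔT with Cv = R/(γ−1) = 24.5 J/(mol·K).
ΔU = 3.48×24.5×(968−589) = 32200 J.

32200 J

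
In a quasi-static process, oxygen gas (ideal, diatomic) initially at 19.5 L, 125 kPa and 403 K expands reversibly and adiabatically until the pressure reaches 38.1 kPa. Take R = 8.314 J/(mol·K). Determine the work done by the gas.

n = P₁V₁/(RT₁) = 125×19.5/(8.314×403) = 0.727 mol.
Adiabatic: T₂/T₁ = (P₂/P₁)^((γ−1)/γ) ⇒ T₂ = 403×(0.305)^0.286 = 287 K; V₂ = 45.6 L.
ΔU = nCvΔT = 0.727×20.8×(287−403) = -1750 J.
Q = 0 for an adiabatic process, so W = −ΔU = 1750 J.

1750 J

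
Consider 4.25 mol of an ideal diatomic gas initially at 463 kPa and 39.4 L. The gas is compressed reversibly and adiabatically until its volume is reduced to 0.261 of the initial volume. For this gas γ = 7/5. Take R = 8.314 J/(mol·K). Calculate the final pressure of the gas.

T₁ = P₁V₁/(nR) = 463×39.4/(4.25×8.314) = 516 K.
Adiabatic: TV^(γ−1) = const ⇒ T₂ = 516×(3.83)^0.400 = 884 K; PV^γ = const ⇒ P₂ = 3040 kPa.

3040 kPa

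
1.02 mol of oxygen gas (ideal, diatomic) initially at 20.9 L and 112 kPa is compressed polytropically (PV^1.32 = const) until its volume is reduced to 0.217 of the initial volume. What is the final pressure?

T₁ = P₁V₁/(nR) = 112×20.9/(1.02×8.314) = 276 K.
Polytropic n=1.32: T₂ = T₁(V₁/V₂)^(n−1) = 276×(4.61)^0.32 = 450 K; P₂ = P₁(V₁/V₂)^n = 842 kPa.

842 kPa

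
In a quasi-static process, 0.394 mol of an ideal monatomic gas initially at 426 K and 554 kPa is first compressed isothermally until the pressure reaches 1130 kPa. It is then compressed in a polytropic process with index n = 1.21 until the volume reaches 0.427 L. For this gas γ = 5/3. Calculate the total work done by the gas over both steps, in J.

-2650 J

V₁ = nRT₁/P₁ = 0.394×8.314×426/554 = 2.52 L.
Step 1 — Isothermal: T stays 426 K; PV = const ⇒ V₂ = 1.23 L, P₂ = 1130 kPa.
ΔU = 0 (ideal gas, T constant).
W = nRT ln(V₂/V₁) = 0.394×8.314×426×ln(0.490) = -995 J.
Q = ΔU + W = -995 J.
State after step 1: P = 1130 kPa, V = 1.23 L, T = 426 K.
Step 2 — Polytropic n=1.21: T₂ = T₁(V₁/V₂)^(n−1) = 426×(2.89)^0.21 = 532 K; P₂ = P₁(V₁/V₂)^n = 4080 kPa.
W = (P₁V₁−P₂V₂)/(n−1) = (1130×1.23−4080×0.427)/0.21 = -1660 J.
ΔU = nCvΔT = 0.394×12.5×(532−426) = 523 J.
Q = ΔU + W = -1140 J.
Net over both steps: W = -2650 J, Q = -2130 J, ΔU = 523 J.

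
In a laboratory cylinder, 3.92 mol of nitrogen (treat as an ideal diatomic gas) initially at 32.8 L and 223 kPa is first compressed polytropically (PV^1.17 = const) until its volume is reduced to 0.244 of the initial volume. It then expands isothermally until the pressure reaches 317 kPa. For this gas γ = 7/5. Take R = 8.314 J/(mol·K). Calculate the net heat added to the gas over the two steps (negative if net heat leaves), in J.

T₁ = P₁V₁/(nR) = 223×32.8/(3.92×8.314) = 224 K.
Step 1 — Polytropic n=1.17: T₂ = T₁(V₁/V₂)^(n−1) = 224×(4.10)^0.17 = 285 K; P₂ = P₁(V₁/V₂)^n = 1160 kPa.
W = (P₁V₁−P₂V₂)/(n−1) = (223×32.8−1160×8.00)/0.17 = -11700 J.
ΔU = nCvΔT = 3.92×20.8×(285−224) = 4960 J.
Q = ΔU + W = -6700 J.
State after step 1: P = 1160 kPa, V = 8.00 L, T = 285 K.
Step 2 — Isothermal: T stays 285 K; PV = const ⇒ V₂ = 29.3 L, P₂ = 317 kPa.
ΔU = 0 (ideal gas, T constant).
W = nRT ln(V₂/V₁) = 3.92×8.314×285×ln(3.66) = 12100 J.
Q = ΔU + W = 12100 J.
Net over both steps: W = 413 J, Q = 5370 J, ΔU = 4960 J.

5370 J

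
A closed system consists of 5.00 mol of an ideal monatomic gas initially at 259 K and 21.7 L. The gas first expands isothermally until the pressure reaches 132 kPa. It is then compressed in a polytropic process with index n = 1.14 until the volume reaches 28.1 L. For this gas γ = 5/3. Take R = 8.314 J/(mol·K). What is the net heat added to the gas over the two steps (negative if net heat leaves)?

4480 J

P₁ = nRT₁/V₁ = 5.00×8.314×259/21.7 = 496 kPa.
Step 1 — Isothermal: T stays 259 K; PV = const ⇒ V₂ = 81.6 L, P₂ = 132 kPa.
ΔU = 0 (ideal gas, T constant).
W = nRT ln(V₂/V₁) = 5.00×8.314×259×ln(3.76) = 14300 J.
Q = ΔU + W = 14300 J.
State after step 1: P = 132 kPa, V = 81.6 L, T = 259 K.
Step 2 — Polytropic n=1.14: T₂ = T₁(V₁/V₂)^(n−1) = 259×(2.90)^0.14 = 301 K; P₂ = P₁(V₁/V₂)^n = 445 kPa.
W = (P₁V₁−P₂V₂)/(n−1) = (132×81.6−445×28.1)/0.14 = -12400 J.
ΔU = nCvΔT = 5.00×12.5×(301−259) = 2600 J.
Q = ΔU + W = -9770 J.
Net over both steps: W = 1880 J, Q = 4480 J, ΔU = 2600 J.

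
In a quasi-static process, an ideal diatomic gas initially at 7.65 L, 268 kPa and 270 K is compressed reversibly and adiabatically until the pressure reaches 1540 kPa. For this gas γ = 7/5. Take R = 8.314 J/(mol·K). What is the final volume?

2.19 L

Adiabatic: T₂/T₁ = (P₂/P₁)^((γ−1)/γ) ⇒ T₂ = 270×(5.75)^0.286 = 445 K; V₂ = 2.19 L.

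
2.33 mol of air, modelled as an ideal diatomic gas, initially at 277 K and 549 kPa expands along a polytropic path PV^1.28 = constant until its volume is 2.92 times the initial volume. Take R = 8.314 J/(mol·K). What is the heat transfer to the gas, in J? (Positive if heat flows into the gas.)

1490 J

V₁ = nRT₁/P₁ = 2.33×8.314×277/549 = 9.77 L.
Polytropic n=1.28: T₂ = T₁(V₁/V₂)^(n−1) = 277×(0.342)^0.28 = 205 K; P₂ = P₁(V₁/V₂)^n = 139 kPa.
W = (P₁V₁−P₂V₂)/(n−1) = (549×9.77−139×28.5)/0.28 = 4970 J.
ΔU = nCvΔT = 2.33×20.8×(205−277) = -3480 J.
Q = ΔU + W = 1490 J.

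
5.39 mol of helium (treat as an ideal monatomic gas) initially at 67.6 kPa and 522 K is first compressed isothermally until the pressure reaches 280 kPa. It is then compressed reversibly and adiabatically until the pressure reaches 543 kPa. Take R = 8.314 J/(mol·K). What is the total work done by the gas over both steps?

V₁ = nRT₁/P₁ = 5.39×8.314×522/67.6 = 346 L.
Step 1 — Isothermal: T stays 522 K; PV = const ⇒ V₂ = 83.5 L, P₂ = 280 kPa.
ΔU = 0 (ideal gas, T constant).
W = nRT ln(V₂/V₁) = 5.39×8.314×522×ln(0.241) = -33200 J.
Q = ΔU + W = -33200 J.
State after step 1: P = 280 kPa, V = 83.5 L, T = 522 K.
Step 2 — Adiabatic: T₂/T₁ = (P₂/P₁)^((γ−1)/γ) ⇒ T₂ = 522×(1.94)^0.400 = 680 K; V₂ = 56.1 L.
ΔU = nCvΔT = 5.39×12.5×(680−522) = 10600 J.
Q = 0 for an adiabatic process, so W = −ΔU = -10600 J.
Net over both steps: W = -43900 J, Q = -33200 J, ΔU = 10600 J.

-43900 J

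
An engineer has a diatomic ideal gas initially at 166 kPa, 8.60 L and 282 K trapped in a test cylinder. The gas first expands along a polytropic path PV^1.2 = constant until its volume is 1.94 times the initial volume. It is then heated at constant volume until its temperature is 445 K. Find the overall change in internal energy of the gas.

2060 J

n = P₁V₁/(RT₁) = 166×8.60/(8.314×282) = 0.609 mol.
Step 1 — Polytropic n=1.2: T₂ = T₁(V₁/V₂)^(n−1) = 282×(0.515)^0.20 = 247 K; P₂ = P₁(V₁/V₂)^n = 74.9 kPa.
W = (P₁V₁−P₂V₂)/(n−1) = (166×8.60−74.9×16.7)/0.20 = 886 J.
ΔU = nCvΔT = 0.609×20.8×(247−282) = -443 J.
Q = ΔU + W = 443 J.
State after step 1: P = 74.9 kPa, V = 16.7 L, T = 247 K.
Step 2 — Isochoric: V stays 16.7 L; P/T = const ⇒ T₂ = 445 K, P₂ = 135 kPa.
W = 0 (no volume change).
ΔU = nCvΔT = 0.609×20.8×(445−247) = 2510 J.
Q = ΔU = 2510 J.
Net over both steps: W = 886 J, Q = 2950 J, ΔU = 2060 J.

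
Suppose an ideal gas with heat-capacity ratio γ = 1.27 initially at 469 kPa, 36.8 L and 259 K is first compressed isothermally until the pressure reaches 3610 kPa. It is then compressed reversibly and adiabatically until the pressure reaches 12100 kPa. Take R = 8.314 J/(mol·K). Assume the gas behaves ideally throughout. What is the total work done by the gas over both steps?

-54000 J

n = P₁V₁/(RT₁) = 469×36.8/(8.314×259) = 8.02 mol.
Step 1 — Isothermal: T stays 259 K; PV = const ⇒ V₂ = 4.78 L, P₂ = 3610 kPa.
ΔU = 0 (ideal gas, T constant).
W = nRT ln(V₂/V₁) = 8.02×8.314×259×ln(0.130) = -35200 J.
Q = ΔU + W = -35200 J.
State after step 1: P = 3610 kPa, V = 4.78 L, T = 259 K.
Step 2 — Adiabatic: T₂/T₁ = (P₂/P₁)^((γ−1)/γ) ⇒ T₂ = 259×(3.35)^0.213 = 335 K; V₂ = 1.84 L.
ΔU = nCvΔT = 8.02×30.8×(335−259) = 18700 J.
Q = 0 for an adiabatic process, so W = −ΔU = -18700 J.
Net over both steps: W = -54000 J, Q = -35200 J, ΔU = 18700 J.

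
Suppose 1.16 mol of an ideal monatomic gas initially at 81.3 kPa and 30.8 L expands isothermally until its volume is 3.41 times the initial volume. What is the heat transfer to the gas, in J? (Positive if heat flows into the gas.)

3070 J

T₁ = P₁V₁/(nR) = 81.3×30.8/(1.16×8.314) = 260 K.
Isothermal: T stays 260 K; PV = const ⇒ V₂ = 105 L, P₂ = 23.8 kPa.
ΔU = 0 (ideal gas, T constant).
W = nRT ln(V₂/V₁) = 1.16×8.314×260×ln(3.41) = 3070 J.
Q = ΔU + W = 3070 J.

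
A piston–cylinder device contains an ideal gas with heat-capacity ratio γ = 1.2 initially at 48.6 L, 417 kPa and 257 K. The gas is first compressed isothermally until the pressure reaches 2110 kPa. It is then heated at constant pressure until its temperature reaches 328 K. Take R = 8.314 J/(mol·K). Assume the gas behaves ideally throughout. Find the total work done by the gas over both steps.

n = P₁V₁/(RT₁) = 417×48.6/(8.314×257) = 9.48 mol.
Step 1 — Isothermal: T stays 257 K; PV = const ⇒ V₂ = 9.60 L, P₂ = 2110 kPa.
ΔU = 0 (ideal gas, T constant).
W = nRT ln(V₂/V₁) = 9.48×8.314×257×ln(0.198) = -32900 J.
Q = ΔU + W = -32900 J.
State after step 1: P = 2110 kPa, V = 9.60 L, T = 257 K.
Step 2 — Isobaric: P stays 2110 kPa; V/T = const ⇒ T₂ = 328 K, V₂ = 12.3 L.
W = PΔV = 2110×(12.3−9.60) kPa·L = 5600 J.
ΔU = nCvΔT = 9.48×41.6×(328−257) = 28000 J.
Q = ΔU + W = nCpΔT = 33600 J.
Net over both steps: W = -27300 J, Q = 734 J, ΔU = 28000 J.

-27300 J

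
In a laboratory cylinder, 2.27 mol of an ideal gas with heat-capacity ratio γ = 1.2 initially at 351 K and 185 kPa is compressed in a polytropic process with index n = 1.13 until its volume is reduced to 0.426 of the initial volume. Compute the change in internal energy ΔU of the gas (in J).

V₁ = nRT₁/P₁ = 2.27×8.314×351/185 = 35.8 L.
Polytropic n=1.13: T₂ = T₁(V₁/V₂)^(n−1) = 351×(2.35)^0.13 = 392 K; P₂ = P₁(V₁/V₂)^n = 485 kPa.
For an ideal gas ΔU = nCvΔT with Cv = R/(γ−1) = 41.6 J/(mol·K).
ΔU = 2.27×41.6×(392−351) = 3890 J.

3890 J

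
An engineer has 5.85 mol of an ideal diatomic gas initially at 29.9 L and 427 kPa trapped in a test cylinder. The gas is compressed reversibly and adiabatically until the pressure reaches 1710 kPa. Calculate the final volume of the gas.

11.1 L

T₁ = P₁V₁/(nR) = 427×29.9/(5.85×8.314) = 263 K.
Adiabatic: T₂/T₁ = (P₂/P₁)^((γ−1)/γ) ⇒ T₂ = 263×(4.00)^0.286 = 390 K; V₂ = 11.1 L.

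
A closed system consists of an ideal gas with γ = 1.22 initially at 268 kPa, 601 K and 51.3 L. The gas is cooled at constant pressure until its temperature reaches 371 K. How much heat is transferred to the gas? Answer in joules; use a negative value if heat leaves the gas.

-29200 J

n = P₁V₁/(RT₁) = 268×51.3/(8.314×601) = 2.75 mol.
Isobaric: P stays 268 kPa; V/T = const ⇒ T₂ = 371 K, V₂ = 31.7 L.
W = PΔV = 268×(31.7−51.3) kPa·L = -5260 J.
ΔU = nCvΔT = 2.75×37.8×(371−601) = -23900 J.
Q = ΔU + W = nCpΔT = -29200 J.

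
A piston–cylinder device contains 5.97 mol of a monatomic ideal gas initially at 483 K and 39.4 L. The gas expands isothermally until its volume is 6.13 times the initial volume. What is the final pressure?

99.3 kPa

P₁ = nRT₁/V₁ = 5.97×8.314×483/39.4 = 608 kPa.
Isothermal: T stays 483 K; PV = const ⇒ V₂ = 242 L, P₂ = 99.3 kPa.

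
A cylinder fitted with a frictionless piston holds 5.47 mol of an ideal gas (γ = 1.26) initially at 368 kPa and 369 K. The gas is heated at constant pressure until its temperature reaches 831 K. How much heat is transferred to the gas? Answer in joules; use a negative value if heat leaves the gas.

V₁ = nRT₁/P₁ = 5.47×8.314×369/368 = 45.6 L.
Isobaric: P stays 368 kPa; V/T = const ⇒ T₂ = 831 K, V₂ = 103 L.
W = PΔV = 368×(103−45.6) kPa·L = 21000 J.
ΔU = nCvΔT = 5.47×32.0×(831−369) = 80800 J.
Q = ΔU + W = nCpΔT = 102000 J.

102000 J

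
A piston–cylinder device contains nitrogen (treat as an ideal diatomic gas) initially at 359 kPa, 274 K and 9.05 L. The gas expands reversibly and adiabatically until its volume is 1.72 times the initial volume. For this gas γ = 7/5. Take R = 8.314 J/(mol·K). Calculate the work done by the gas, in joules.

1580 J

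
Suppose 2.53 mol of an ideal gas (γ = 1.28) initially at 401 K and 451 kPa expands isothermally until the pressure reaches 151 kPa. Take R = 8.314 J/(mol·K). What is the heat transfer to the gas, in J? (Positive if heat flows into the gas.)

V₁ = nRT₁/P₁ = 2.53×8.314×401/451 = 18.7 L.
Isothermal: T stays 401 K; PV = const ⇒ V₂ = 55.9 L, P₂ = 151 kPa.
ΔU = 0 (ideal gas, T constant).
W = nRT ln(V₂/V₁) = 2.53×8.314×401×ln(2.99) = 9230 J.
Q = ΔU + W = 9230 J.

9230 J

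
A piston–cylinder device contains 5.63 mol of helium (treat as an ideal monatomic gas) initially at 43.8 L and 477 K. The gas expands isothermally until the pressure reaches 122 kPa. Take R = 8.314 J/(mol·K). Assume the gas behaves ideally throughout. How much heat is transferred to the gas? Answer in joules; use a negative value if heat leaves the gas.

31900 J

P₁ = nRT₁/V₁ = 5.63×8.314×477/43.8 = 510 kPa.
Isothermal: T stays 477 K; PV = const ⇒ V₂ = 183 L, P₂ = 122 kPa.
ΔU = 0 (ideal gas, T constant).
W = nRT ln(V₂/V₁) = 5.63×8.314×477×ln(4.18) = 31900 J.
Q = ΔU + W = 31900 J.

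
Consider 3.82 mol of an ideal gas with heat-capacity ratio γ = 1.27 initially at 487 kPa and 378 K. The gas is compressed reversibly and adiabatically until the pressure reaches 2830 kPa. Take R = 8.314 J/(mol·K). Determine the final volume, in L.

6.17 L

V₁ = nRT₁/P₁ = 3.82×8.314×378/487 = 24.7 L.
Adiabatic: T₂/T₁ = (P₂/P₁)^((γ−1)/γ) ⇒ T₂ = 378×(5.81)^0.213 = 550 K; V₂ = 6.17 L.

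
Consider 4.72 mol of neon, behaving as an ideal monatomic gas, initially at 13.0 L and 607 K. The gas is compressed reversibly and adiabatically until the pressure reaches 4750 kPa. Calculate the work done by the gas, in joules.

-16600 J

P₁ = nRT₁/V₁ = 4.72×8.314×607/13.0 = 1830 kPa.
Adiabatic: T₂/T₁ = (P₂/P₁)^((γ−1)/γ) ⇒ T₂ = 607×(2.59)^0.400 = 889 K; V₂ = 7.34 L.
ΔU = nCvΔT = 4.72×12.5×(889−607) = 16600 J.
Q = 0 for an adiabatic process, so W = −ΔU = -16600 J.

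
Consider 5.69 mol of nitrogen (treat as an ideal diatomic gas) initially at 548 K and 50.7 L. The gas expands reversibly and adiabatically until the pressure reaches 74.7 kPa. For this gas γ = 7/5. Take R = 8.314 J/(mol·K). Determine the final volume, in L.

200 L

P₁ = nRT₁/V₁ = 5.69×8.314×548/50.7 = 511 kPa.
Adiabatic: T₂/T₁ = (P₂/P₁)^((γ−1)/γ) ⇒ T₂ = 548×(0.146)^0.286 = 316 K; V₂ = 200 L.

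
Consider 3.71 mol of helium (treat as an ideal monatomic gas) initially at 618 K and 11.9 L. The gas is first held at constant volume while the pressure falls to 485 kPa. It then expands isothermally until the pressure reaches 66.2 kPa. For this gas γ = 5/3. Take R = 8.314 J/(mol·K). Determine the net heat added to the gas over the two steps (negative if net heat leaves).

P₁ = nRT₁/V₁ = 3.71×8.314×618/11.9 = 1600 kPa.
Step 1 — Isochoric: V stays 11.9 L; P/T = const ⇒ T₂ = 187 K, P₂ = 485 kPa.
W = 0 (no volume change).
ΔU = nCvΔT = 3.71×12.5×(187−618) = -19900 J.
Q = ΔU = -19900 J.
State after step 1: P = 485 kPa, V = 11.9 L, T = 187 K.
Step 2 — Isothermal: T stays 187 K; PV = const ⇒ V₂ = 87.2 L, P₂ = 66.2 kPa.
ΔU = 0 (ideal gas, T constant).
W = nRT ln(V₂/V₁) = 3.71×8.314×187×ln(7.33) = 11500 J.
Q = ΔU + W = 11500 J.
Net over both steps: W = 11500 J, Q = -8440 J, ΔU = -19900 J.

-8440 J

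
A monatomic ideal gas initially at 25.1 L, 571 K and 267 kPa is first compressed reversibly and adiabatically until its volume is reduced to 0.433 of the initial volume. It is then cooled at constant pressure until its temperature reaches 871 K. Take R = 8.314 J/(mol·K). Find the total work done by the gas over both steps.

-9000 J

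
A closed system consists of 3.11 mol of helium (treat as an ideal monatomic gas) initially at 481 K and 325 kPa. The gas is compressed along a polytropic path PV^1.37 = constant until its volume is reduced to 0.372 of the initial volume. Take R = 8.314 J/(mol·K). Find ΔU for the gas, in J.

8240 J

V₁ = nRT₁/P₁ = 3.11×8.314×481/325 = 38.3 L.
Polytropic n=1.37: T₂ = T₁(V₁/V₂)^(n−1) = 481×(2.69)^0.37 = 693 K; P₂ = P₁(V₁/V₂)^n = 1260 kPa.
For an ideal gas ΔU = nCvΔT with Cv = (3/2)R = 12.5 J/(mol·K).
ΔU = 3.11×12.5×(693−481) = 8240 J.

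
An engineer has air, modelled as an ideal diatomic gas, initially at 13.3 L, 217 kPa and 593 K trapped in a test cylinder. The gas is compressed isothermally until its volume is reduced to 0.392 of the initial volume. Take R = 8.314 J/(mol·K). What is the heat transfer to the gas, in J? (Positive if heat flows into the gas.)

n = P₁V₁/(RT₁) = 217×13.3/(8.314×593) = 0.585 mol.
Isothermal: T stays 593 K; PV = const ⇒ V₂ = 5.21 L, P₂ = 554 kPa.
ΔU = 0 (ideal gas, T constant).
W = nRT ln(V₂/V₁) = 0.585×8.314×593×ln(0.392) = -2700 J.
Q = ΔU + W = -2700 J.

-2700 J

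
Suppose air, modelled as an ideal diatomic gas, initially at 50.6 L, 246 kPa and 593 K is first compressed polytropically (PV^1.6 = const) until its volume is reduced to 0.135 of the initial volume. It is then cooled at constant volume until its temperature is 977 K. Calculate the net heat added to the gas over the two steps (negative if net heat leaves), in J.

-28100 J

n = P₁V₁/(RT₁) = 246×50.6/(8.314×593) = 2.52 mol.
Step 1 — Polytropic n=1.6: T₂ = T₁(V₁/V₂)^(n−1) = 593×(7.41)^0.60 = 1970 K; P₂ = P₁(V₁/V₂)^n = 6060 kPa.
W = (P₁V₁−P₂V₂)/(n−1) = (246×50.6−6060×6.83)/0.60 = -48200 J.
ΔU = nCvΔT = 2.52×20.8×(1970−593) = 72400 J.
Q = ΔU + W = 24100 J.
State after step 1: P = 6060 kPa, V = 6.83 L, T = 1970 K.
Step 2 — Isochoric: V stays 6.83 L; P/T = const ⇒ T₂ = 977 K, P₂ = 3000 kPa.
W = 0 (no volume change).
ΔU = nCvΔT = 2.52×20.8×(977−1970) = -52200 J.
Q = ΔU = -52200 J.
Net over both steps: W = -48200 J, Q = -28100 J, ΔU = 20200 J.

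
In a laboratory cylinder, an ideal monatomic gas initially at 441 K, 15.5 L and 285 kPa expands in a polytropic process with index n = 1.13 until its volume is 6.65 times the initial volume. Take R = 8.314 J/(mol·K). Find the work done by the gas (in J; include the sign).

n = P₁V₁/(RT₁) = 285×15.5/(8.314×441) = 1.20 mol.
Polytropic n=1.13: T₂ = T₁(V₁/V₂)^(n−1) = 441×(0.150)^0.13 = 345 K; P₂ = P₁(V₁/V₂)^n = 33.5 kPa.
W = (P₁V₁−P₂V₂)/(n−1) = (285×15.5−33.5×103)/0.13 = 7420 J.

7420 J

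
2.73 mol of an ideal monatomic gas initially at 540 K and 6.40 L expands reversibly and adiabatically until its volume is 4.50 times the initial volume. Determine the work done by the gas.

P₁ = nRT₁/V₁ = 2.73×8.314×540/6.40 = 1920 kPa.
Adiabatic: TV^(γ−1) = const ⇒ T₂ = 540×(0.222)^0.667 = 198 K; PV^γ = const ⇒ P₂ = 156 kPa.
ΔU = nCvΔT = 2.73×12.5×(198−540) = -11600 J.
Q = 0 for an adiabatic process, so W = −ΔU = 11600 J.

11600 J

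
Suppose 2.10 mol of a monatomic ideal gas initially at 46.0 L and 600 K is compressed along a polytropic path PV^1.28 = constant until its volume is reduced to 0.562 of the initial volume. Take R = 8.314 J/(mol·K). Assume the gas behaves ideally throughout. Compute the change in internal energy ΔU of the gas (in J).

2750 J

P₁ = nRT₁/V₁ = 2.10×8.314×600/46.0 = 228 kPa.
Polytropic n=1.28: T₂ = T₁(V₁/V₂)^(n−1) = 600×(1.78)^0.28 = 705 K; P₂ = P₁(V₁/V₂)^n = 476 kPa.
For an ideal gas ΔU = nCvΔT with Cv = (3/2)R = 12.5 J/(mol·K).
ΔU = 2.10×12.5×(705−600) = 2750 J.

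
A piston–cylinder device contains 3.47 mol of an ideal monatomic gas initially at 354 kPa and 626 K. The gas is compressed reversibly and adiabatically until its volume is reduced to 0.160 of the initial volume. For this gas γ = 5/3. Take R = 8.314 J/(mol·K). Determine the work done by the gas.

-64800 J

V₁ = nRT₁/P₁ = 3.47×8.314×626/354 = 51.0 L.
Adiabatic: TV^(γ−1) = const ⇒ T₂ = 626×(6.25)^0.667 = 2120 K; PV^γ = const ⇒ P₂ = 7510 kPa.
ΔU = nCvΔT = 3.47×12.5×(2120−626) = 64800 J.
Q = 0 for an adiabatic process, so W = −ΔU = -64800 J.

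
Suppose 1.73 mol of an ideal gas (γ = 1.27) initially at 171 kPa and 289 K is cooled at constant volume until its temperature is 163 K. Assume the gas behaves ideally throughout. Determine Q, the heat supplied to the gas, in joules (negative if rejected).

V₁ = nRT₁/P₁ = 1.73×8.314×289/171 = 24.3 L.
Isochoric: V stays 24.3 L; P/T = const ⇒ T₂ = 163 K, P₂ = 96.4 kPa.
W = 0 (no volume change).
ΔU = nCvΔT = 1.73×30.8×(163−289) = -6710 J.
Q = ΔU = -6710 J.

-6710 J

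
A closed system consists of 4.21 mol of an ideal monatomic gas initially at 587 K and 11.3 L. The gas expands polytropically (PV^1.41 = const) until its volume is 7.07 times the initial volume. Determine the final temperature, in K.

263 K

P₁ = nRT₁/V₁ = 4.21×8.314×587/11.3 = 1820 kPa.
Polytropic n=1.41: T₂ = T₁(V₁/V₂)^(n−1) = 587×(0.141)^0.41 = 263 K; P₂ = P₁(V₁/V₂)^n = 115 kPa.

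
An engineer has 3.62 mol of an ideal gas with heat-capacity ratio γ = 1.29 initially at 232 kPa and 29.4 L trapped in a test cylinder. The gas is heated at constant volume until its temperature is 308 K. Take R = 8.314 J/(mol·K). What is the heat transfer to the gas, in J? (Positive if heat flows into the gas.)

8440 J

T₁ = P₁V₁/(nR) = 232×29.4/(3.62×8.314) = 227 K.
Isochoric: V stays 29.4 L; P/T = const ⇒ T₂ = 308 K, P₂ = 315 kPa.
W = 0 (no volume change).
ΔU = nCvΔT = 3.62×28.7×(308−227) = 8440 J.
Q = ΔU = 8440 J.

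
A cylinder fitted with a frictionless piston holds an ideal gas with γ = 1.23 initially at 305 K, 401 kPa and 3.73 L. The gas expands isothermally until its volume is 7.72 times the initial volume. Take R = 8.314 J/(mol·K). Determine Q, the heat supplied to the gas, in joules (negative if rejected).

3060 J

n = P₁V₁/(RT₁) = 401×3.73/(8.314×305) = 0.590 mol.
Isothermal: T stays 305 K; PV = const ⇒ V₂ = 28.8 L, P₂ = 51.9 kPa.
ΔU = 0 (ideal gas, T constant).
W = nRT ln(V₂/V₁) = 0.590×8.314×305×ln(7.72) = 3060 J.
Q = ΔU + W = 3060 J.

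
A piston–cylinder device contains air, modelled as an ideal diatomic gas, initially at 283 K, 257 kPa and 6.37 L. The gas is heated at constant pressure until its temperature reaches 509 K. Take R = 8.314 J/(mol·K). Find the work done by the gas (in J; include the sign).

n = P₁V₁/(RT₁) = 257×6.37/(8.314×283) = 0.696 mol.
Isobaric: P stays 257 kPa; V/T = const ⇒ T₂ = 509 K, V₂ = 11.5 L.
W = PΔV = 257×(11.5−6.37) kPa·L = 1310 J.

1310 J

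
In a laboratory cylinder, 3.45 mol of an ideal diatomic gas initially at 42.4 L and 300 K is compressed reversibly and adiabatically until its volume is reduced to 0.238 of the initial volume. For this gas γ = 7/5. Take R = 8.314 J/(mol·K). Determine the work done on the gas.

P₁ = nRT₁/V₁ = 3.45×8.314×300/42.4 = 203 kPa.
Adiabatic: TV^(γ−1) = const ⇒ T₂ = 300×(4.20)^0.400 = 533 K; PV^γ = const ⇒ P₂ = 1510 kPa.
ΔU = nCvΔT = 3.45×20.8×(533−300) = 16700 J.
Q = 0 for an adiabatic process, so W = −ΔU = -16700 J.
Work done on the gas = −W_by = 16700 J.

16700 J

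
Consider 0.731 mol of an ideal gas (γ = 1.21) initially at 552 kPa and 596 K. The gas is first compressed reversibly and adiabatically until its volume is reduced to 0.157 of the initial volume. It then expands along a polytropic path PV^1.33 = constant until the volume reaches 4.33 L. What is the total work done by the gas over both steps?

V₁ = nRT₁/P₁ = 0.731×8.314×596/552 = 6.56 L.
Step 1 — Adiabatic: TV^(γ−1) = const ⇒ T₂ = 596×(6.37)^0.210 = 879 K; PV^γ = const ⇒ P₂ = 5190 kPa.
ΔU = nCvΔT = 0.731×39.6×(879−596) = 8200 J.
Q = 0 for an adiabatic process, so W = −ΔU = -8200 J.
State after step 1: P = 5190 kPa, V = 1.03 L, T = 879 K.
Step 2 — Polytropic n=1.33: T₂ = T₁(V₁/V₂)^(n−1) = 879×(0.238)^0.33 = 547 K; P₂ = P₁(V₁/V₂)^n = 768 kPa.
W = (P₁V₁−P₂V₂)/(n−1) = (5190×1.03−768×4.33)/0.33 = 6110 J.
ΔU = nCvΔT = 0.731×39.6×(547−879) = -9600 J.
Q = ΔU + W = -3490 J.
Net over both steps: W = -2090 J, Q = -3490 J, ΔU = -1410 J.

-2090 J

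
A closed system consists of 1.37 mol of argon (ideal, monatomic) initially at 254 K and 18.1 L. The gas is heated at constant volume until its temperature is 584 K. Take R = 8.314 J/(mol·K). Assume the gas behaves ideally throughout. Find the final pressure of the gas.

P₁ = nRT₁/V₁ = 1.37×8.314×254/18.1 = 160 kPa.
Isochoric: V stays 18.1 L; P/T = const ⇒ T₂ = 584 K, P₂ = 368 kPa.

368 kPa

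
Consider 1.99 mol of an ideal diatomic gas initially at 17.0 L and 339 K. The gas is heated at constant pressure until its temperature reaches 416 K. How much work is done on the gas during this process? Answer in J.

-1270 J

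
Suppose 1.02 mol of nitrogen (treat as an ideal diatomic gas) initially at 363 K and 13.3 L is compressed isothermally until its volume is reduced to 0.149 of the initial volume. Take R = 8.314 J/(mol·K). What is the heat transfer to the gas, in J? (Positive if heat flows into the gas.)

P₁ = nRT₁/V₁ = 1.02×8.314×363/13.3 = 231 kPa.
Isothermal: T stays 363 K; PV = const ⇒ V₂ = 1.98 L, P₂ = 1550 kPa.
ΔU = 0 (ideal gas, T constant).
W = nRT ln(V₂/V₁) = 1.02×8.314×363×ln(0.149) = -5860 J.
Q = ΔU + W = -5860 J.

-5860 J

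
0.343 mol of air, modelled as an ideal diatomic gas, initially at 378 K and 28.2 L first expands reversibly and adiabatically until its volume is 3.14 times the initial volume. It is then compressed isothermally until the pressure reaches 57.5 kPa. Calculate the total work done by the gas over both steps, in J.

P₁ = nRT₁/V₁ = 0.343×8.314×378/28.2 = 38.2 kPa.
Step 1 — Adiabatic: TV^(γ−1) = const ⇒ T₂ = 378×(0.318)^0.400 = 239 K; PV^γ = const ⇒ P₂ = 7.70 kPa.
ΔU = nCvΔT = 0.343×20.8×(239−378) = -990 J.
Q = 0 for an adiabatic process, so W = −ΔU = 990 J.
State after step 1: P = 7.70 kPa, V = 88.5 L, T = 239 K.
Step 2 — Isothermal: T stays 239 K; PV = const ⇒ V₂ = 11.9 L, P₂ = 57.5 kPa.
ΔU = 0 (ideal gas, T constant).
W = nRT ln(V₂/V₁) = 0.343×8.314×239×ln(0.134) = -1370 J.
Q = ΔU + W = -1370 J.
Net over both steps: W = -381 J, Q = -1370 J, ΔU = -990 J.

-381 J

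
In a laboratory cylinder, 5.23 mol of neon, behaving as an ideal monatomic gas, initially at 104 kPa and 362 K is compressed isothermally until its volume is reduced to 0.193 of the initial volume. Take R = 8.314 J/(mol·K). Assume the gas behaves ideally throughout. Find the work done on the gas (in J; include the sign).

25900 J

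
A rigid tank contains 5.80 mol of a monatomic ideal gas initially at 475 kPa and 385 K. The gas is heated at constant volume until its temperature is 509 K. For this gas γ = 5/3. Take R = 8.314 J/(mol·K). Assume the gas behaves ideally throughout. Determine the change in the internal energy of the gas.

8970 J

V₁ = nRT₁/P₁ = 5.80×8.314×385/475 = 39.1 L.
Isochoric: V stays 39.1 L; P/T = const ⇒ T₂ = 509 K, P₂ = 628 kPa.
For an ideal gas ΔU = nCvΔT with Cv = (3/2)R = 12.5 J/(mol·K).
ΔU = 5.80×12.5×(509−385) = 8970 J.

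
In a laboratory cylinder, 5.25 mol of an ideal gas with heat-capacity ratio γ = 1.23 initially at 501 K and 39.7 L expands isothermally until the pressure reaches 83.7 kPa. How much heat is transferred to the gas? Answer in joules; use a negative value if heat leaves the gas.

P₁ = nRT₁/V₁ = 5.25×8.314×501/39.7 = 551 kPa.
Isothermal: T stays 501 K; PV = const ⇒ V₂ = 261 L, P₂ = 83.7 kPa.
ΔU = 0 (ideal gas, T constant).
W = nRT ln(V₂/V₁) = 5.25×8.314×501×ln(6.58) = 41200 J.
Q = ΔU + W = 41200 J.

41200 J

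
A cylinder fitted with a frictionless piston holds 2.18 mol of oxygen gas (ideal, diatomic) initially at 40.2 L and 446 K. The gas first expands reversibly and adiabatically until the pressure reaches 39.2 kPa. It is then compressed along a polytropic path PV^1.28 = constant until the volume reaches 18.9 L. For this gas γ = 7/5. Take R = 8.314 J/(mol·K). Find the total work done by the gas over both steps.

P₁ = nRT₁/V₁ = 2.18×8.314×446/40.2 = 201 kPa.
Step 1 — Adiabatic: T₂/T₁ = (P₂/P₁)^((γ−1)/γ) ⇒ T₂ = 446×(0.195)^0.286 = 280 K; V₂ = 129 L.
ΔU = nCvΔT = 2.18×20.8×(280−446) = -7540 J.
Q = 0 for an adiabatic process, so W = −ΔU = 7540 J.
State after step 1: P = 39.2 kPa, V = 129 L, T = 280 K.
Step 2 — Polytropic n=1.28: T₂ = T₁(V₁/V₂)^(n−1) = 280×(6.84)^0.28 = 479 K; P₂ = P₁(V₁/V₂)^n = 459 kPa.
W = (P₁V₁−P₂V₂)/(n−1) = (39.2×129−459×18.9)/0.28 = -12900 J.
ΔU = nCvΔT = 2.18×20.8×(479−280) = 9030 J.
Q = ΔU + W = -3870 J.
Net over both steps: W = -5360 J, Q = -3870 J, ΔU = 1490 J.

-5360 J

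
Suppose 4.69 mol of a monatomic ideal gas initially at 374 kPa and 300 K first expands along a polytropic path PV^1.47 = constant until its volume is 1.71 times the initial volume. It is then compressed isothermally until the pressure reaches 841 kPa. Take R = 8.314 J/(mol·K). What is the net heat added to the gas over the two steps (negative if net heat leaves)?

-12900 J

V₁ = nRT₁/P₁ = 4.69×8.314×300/374 = 31.3 L.
Step 1 — Polytropic n=1.47: T₂ = T₁(V₁/V₂)^(n−1) = 300×(0.585)^0.47 = 233 K; P₂ = P₁(V₁/V₂)^n = 170 kPa.
W = (P₁V₁−P₂V₂)/(n−1) = (374×31.3−170×53.5)/0.47 = 5550 J.
ΔU = nCvΔT = 4.69×12.5×(233−300) = -3910 J.
Q = ΔU + W = 1640 J.
State after step 1: P = 170 kPa, V = 53.5 L, T = 233 K.
Step 2 — Isothermal: T stays 233 K; PV = const ⇒ V₂ = 10.8 L, P₂ = 841 kPa.
ΔU = 0 (ideal gas, T constant).
W = nRT ln(V₂/V₁) = 4.69×8.314×233×ln(0.202) = -14500 J.
Q = ΔU + W = -14500 J.
Net over both steps: W = -8990 J, Q = -12900 J, ΔU = -3910 J.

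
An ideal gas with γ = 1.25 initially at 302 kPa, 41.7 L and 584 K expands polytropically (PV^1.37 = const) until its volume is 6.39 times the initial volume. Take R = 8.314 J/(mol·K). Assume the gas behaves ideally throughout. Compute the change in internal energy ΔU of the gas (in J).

n = P₁V₁/(RT₁) = 302×41.7/(8.314×584) = 2.59 mol.
Polytropic n=1.37: T₂ = T₁(V₁/V₂)^(n−1) = 584×(0.156)^0.37 = 294 K; P₂ = P₁(V₁/V₂)^n = 23.8 kPa.
For an ideal gas ΔU = nCvΔT with Cv = R/(γ−1) = 33.3 J/(mol·K).
ΔU = 2.59×33.3×(294−584) = -25000 J.

-25000 J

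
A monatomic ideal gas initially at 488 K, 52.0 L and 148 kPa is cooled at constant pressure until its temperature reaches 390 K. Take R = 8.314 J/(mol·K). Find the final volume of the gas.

Isobaric: P stays 148 kPa; V/T = const ⇒ T₂ = 390 K, V₂ = 41.6 L.

41.6 L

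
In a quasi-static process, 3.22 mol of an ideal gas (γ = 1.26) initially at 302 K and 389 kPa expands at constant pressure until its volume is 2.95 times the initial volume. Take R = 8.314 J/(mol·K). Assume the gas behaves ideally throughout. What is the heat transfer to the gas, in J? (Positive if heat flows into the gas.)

76400 J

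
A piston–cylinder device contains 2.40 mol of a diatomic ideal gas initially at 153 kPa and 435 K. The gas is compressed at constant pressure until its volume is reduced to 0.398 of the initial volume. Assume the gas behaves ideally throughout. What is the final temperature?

173 K

V₁ = nRT₁/P₁ = 2.40×8.314×435/153 = 56.7 L.
Isobaric: P stays 153 kPa; V/T = const ⇒ T₂ = 173 K, V₂ = 22.6 L.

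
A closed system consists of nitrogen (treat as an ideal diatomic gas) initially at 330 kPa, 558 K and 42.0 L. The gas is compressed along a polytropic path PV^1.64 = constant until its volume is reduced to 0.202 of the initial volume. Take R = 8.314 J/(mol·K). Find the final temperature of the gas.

1550 K

Polytropic n=1.64: T₂ = T₁(V₁/V₂)^(n−1) = 558×(4.95)^0.64 = 1550 K; P₂ = P₁(V₁/V₂)^n = 4550 kPa.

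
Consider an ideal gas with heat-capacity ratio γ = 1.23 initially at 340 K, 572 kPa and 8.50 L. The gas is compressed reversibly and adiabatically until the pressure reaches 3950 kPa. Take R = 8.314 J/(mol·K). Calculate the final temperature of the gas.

488 K

Adiabatic: T₂/T₁ = (P₂/P₁)^((γ−1)/γ) ⇒ T₂ = 340×(6.91)^0.187 = 488 K; V₂ = 1.77 L.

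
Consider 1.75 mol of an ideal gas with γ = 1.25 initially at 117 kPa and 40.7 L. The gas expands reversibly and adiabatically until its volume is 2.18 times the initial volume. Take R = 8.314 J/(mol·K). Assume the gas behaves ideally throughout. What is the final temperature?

269 K

T₁ = P₁V₁/(nR) = 117×40.7/(1.75×8.314) = 327 K.
Adiabatic: TV^(γ−1) = const ⇒ T₂ = 327×(0.459)^0.250 = 269 K; PV^γ = const ⇒ P₂ = 44.2 kPa.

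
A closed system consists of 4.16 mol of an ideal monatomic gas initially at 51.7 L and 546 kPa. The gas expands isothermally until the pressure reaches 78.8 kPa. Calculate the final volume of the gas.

358 L

T₁ = P₁V₁/(nR) = 546×51.7/(4.16×8.314) = 816 K.
Isothermal: T stays 816 K; PV = const ⇒ V₂ = 358 L, P₂ = 78.8 kPa.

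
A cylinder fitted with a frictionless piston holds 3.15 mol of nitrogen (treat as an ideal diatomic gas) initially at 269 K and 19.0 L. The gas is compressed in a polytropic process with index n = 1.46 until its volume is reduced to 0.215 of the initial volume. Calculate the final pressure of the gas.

P₁ = nRT₁/V₁ = 3.15×8.314×269/19.0 = 371 kPa.
Polytropic n=1.46: T₂ = T₁(V₁/V₂)^(n−1) = 269×(4.65)^0.46 = 546 K; P₂ = P₁(V₁/V₂)^n = 3500 kPa.

3500 kPa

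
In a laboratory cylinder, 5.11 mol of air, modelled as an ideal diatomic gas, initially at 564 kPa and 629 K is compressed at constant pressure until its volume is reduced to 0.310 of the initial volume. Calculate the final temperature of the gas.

195 K

V₁ = nRT₁/P₁ = 5.11×8.314×629/564 = 47.4 L.
Isobaric: P stays 564 kPa; V/T = const ⇒ T₂ = 195 K, V₂ = 14.7 L.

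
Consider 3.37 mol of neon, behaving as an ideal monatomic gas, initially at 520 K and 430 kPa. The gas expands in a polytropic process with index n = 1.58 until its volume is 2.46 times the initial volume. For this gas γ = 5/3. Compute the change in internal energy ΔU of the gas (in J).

-8890 J

V₁ = nRT₁/P₁ = 3.37×8.314×520/430 = 33.9 L.
Polytropic n=1.58: T₂ = T₁(V₁/V₂)^(n−1) = 520×(0.407)^0.58 = 309 K; P₂ = P₁(V₁/V₂)^n = 104 kPa.
For an ideal gas ΔU = nCvΔT with Cv = (3/2)R = 12.5 J/(mol·K).
ΔU = 3.37×12.5×(309−520) = -8890 J.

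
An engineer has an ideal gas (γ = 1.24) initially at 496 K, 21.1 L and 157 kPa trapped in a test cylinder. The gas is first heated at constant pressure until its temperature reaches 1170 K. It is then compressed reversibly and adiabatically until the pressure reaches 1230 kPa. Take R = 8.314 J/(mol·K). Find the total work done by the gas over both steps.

n = P₁V₁/(RT₁) = 157×21.1/(8.314×496) = 0.803 mol.
Step 1 — Isobaric: P stays 157 kPa; V/T = const ⇒ T₂ = 1170 K, V₂ = 49.8 L.
W = PΔV = 157×(49.8−21.1) kPa·L = 4500 J.
ΔU = nCvΔT = 0.803×34.6×(1170−496) = 18800 J.
Q = ΔU + W = nCpΔT = 23300 J.
State after step 1: P = 157 kPa, V = 49.8 L, T = 1170 K.
Step 2 — Adiabatic: T₂/T₁ = (P₂/P₁)^((γ−1)/γ) ⇒ T₂ = 1170×(7.83)^0.194 = 1740 K; V₂ = 9.46 L.
ΔU = nCvΔT = 0.803×34.6×(1740−1170) = 15900 J.
Q = 0 for an adiabatic process, so W = −ΔU = -15900 J.
Net over both steps: W = -11400 J, Q = 23300 J, ΔU = 34700 J.

-11400 J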